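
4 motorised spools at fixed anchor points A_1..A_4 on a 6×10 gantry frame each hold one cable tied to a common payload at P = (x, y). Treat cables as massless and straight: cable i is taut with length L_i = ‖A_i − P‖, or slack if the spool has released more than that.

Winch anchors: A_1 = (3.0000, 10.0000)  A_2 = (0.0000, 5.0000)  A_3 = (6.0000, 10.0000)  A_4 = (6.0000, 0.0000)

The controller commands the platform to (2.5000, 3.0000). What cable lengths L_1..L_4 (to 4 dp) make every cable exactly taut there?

L_1: Δ = A_1−P = (0.5000, 7.0000) → ‖Δ‖ = √49.2500 = 7.0178
L_2: Δ = A_2−P = (-2.5000, 2.0000) → ‖Δ‖ = √10.2500 = 3.2016
L_3: Δ = A_3−P = (3.5000, 7.0000) → ‖Δ‖ = √61.2500 = 7.8262
L_4: Δ = A_4−P = (3.5000, -3.0000) → ‖Δ‖ = √21.2500 = 4.6098

(7.0178, 3.2016, 7.8262, 4.6098)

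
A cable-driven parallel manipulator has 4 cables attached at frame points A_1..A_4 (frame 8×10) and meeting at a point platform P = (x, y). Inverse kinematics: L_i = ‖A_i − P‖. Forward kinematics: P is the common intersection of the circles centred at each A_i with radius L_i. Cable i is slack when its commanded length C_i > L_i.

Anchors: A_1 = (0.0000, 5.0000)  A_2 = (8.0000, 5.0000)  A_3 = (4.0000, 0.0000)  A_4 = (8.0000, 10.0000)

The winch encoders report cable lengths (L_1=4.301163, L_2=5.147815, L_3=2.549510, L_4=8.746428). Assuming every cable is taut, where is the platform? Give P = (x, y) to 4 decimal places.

(3.5000, 2.5000)

expand ‖A_i−P‖²=L_i² and subtract eq 1 (c_i ≔ ‖A_i‖²−L_i²)
c_1 = 0.0000+25.0000−18.5000 = 6.5000
eq1−eq2 → [-16.0000  0.0000]·P = -56.0000
eq1−eq3 → [-8.0000  10.0000]·P = -3.0000
eq1−eq4 → [-16.0000  -10.0000]·P = -81.0000
2×2 solve → P = (3.5000, 2.5000)
check cable 4: ‖A_4−P‖² = 76.5000 ≈ L_4² = 76.5000 ✓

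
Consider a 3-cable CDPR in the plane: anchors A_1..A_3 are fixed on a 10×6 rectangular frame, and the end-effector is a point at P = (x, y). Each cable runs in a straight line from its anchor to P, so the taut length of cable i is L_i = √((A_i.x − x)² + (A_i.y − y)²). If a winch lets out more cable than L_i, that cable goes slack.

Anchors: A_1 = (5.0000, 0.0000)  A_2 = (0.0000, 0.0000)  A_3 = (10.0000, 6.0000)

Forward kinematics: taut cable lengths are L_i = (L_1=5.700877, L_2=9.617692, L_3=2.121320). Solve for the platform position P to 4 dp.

circle eqns → linear via eq_j − eq_1; set k_j = A_j·A_j − L_j²
k_1 = 25.0000+0.0000−32.5000 = -7.5000
10.0000·x + 0.0000·y = k_1−k_2 = 85.0000
-10.0000·x − 12.0000·y = k_1−k_3 = -139.0000
solve first two rows → x=8.5000, y=4.5000

(8.5000, 4.5000)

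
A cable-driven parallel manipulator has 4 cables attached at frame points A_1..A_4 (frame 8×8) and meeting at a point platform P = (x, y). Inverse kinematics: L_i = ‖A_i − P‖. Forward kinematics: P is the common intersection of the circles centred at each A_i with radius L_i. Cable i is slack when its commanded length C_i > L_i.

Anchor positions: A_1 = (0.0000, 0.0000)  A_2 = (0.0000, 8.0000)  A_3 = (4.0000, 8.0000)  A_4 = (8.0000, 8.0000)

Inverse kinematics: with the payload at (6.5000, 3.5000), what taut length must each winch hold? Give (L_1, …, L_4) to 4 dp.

L_1: Δ = A_1−P = (-6.5000, -3.5000) → ‖Δ‖ = √54.5000 = 7.3824
L_2: Δ = A_2−P = (-6.5000, 4.5000) → ‖Δ‖ = √62.5000 = 7.9057
L_3: Δ = A_3−P = (-2.5000, 4.5000) → ‖Δ‖ = √26.5000 = 5.1478
L_4: Δ = A_4−P = (1.5000, 4.5000) → ‖Δ‖ = √22.5000 = 4.7434

(7.3824, 7.9057, 5.1478, 4.7434)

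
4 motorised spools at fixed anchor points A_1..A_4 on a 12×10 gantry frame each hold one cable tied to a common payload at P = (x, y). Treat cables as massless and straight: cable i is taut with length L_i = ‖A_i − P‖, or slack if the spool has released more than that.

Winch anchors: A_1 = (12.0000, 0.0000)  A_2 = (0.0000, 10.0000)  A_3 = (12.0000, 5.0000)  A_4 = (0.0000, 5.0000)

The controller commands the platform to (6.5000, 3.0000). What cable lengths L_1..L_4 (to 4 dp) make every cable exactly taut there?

L_1 = √((12.0000−6.5000)² + (0.0000−3.0000)²) = 6.2650
L_2 = √((0.0000−6.5000)² + (10.0000−3.0000)²) = 9.5525
L_3 = √((12.0000−6.5000)² + (5.0000−3.0000)²) = 5.8523
L_4 = √((0.0000−6.5000)² + (5.0000−3.0000)²) = 6.8007

(6.2650, 9.5525, 5.8523, 6.8007)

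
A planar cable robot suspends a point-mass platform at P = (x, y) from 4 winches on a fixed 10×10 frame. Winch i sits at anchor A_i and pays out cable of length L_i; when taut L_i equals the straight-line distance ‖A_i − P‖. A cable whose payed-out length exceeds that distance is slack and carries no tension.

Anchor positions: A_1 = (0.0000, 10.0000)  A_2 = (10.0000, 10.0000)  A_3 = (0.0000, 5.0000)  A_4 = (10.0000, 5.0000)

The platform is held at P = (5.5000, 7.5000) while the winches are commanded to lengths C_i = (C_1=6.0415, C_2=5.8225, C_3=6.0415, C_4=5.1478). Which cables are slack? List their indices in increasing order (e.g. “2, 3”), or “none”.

2

cable 1: √((-5.5000)²+(2.5000)²)=6.0415, C_1=6.0415: taut
cable 2: √((4.5000)²+(2.5000)²)=5.1478, C_2=5.8225: slack
cable 3: √((-5.5000)²+(-2.5000)²)=6.0415, C_3=6.0415: taut
cable 4: √((4.5000)²+(-2.5000)²)=5.1478, C_4=5.1478: taut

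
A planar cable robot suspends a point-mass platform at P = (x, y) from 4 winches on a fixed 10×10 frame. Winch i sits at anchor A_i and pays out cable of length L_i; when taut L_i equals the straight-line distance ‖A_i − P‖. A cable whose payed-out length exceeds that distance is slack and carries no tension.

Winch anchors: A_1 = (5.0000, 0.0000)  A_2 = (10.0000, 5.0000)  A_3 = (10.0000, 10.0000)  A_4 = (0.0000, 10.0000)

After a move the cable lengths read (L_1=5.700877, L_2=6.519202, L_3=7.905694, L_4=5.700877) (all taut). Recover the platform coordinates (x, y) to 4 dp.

each cable: (A_i−P)·(A_i−P) = L_i²; let c_i = ‖A_i‖²−L_i²
c_1 = 25.0000+0.0000−32.5000 = -7.5000
row 1: -10.0000x − 10.0000y = -90.0000  (c_2=82.5000)
row 2: -10.0000x − 20.0000y = -145.0000  (c_3=137.5000)
row 3: 10.0000x − 20.0000y = -75.0000  (c_4=67.5000)
Cramer on rows 1–2 → x = 3.5000, y = 5.5000
check cable 4: ‖A_4−P‖² = 32.5000 ≈ L_4² = 32.5000 ✓

(3.5000, 5.5000)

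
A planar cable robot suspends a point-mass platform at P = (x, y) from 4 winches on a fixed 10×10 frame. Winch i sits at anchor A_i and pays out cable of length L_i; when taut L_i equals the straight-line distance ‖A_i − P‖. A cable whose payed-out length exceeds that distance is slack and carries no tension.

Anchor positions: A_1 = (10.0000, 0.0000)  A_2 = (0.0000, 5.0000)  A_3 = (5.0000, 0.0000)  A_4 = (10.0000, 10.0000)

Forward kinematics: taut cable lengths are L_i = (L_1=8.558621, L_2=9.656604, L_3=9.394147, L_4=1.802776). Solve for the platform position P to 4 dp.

expand ‖A_i−P‖²=L_i² and subtract eq 1 (q_i ≔ ‖A_i‖²−L_i²)
q_1 = 100.0000+0.0000−73.2500 = 26.7500
eq1−eq2 → [20.0000  -10.0000]·P = 95.0000
eq1−eq3 → [10.0000  0.0000]·P = 90.0000
eq1−eq4 → [0.0000  -20.0000]·P = -170.0000
2×2 solve → P = (9.0000, 8.5000)
check cable 4: ‖A_4−P‖² = 3.2500 ≈ L_4² = 3.2500 ✓

(9.0000, 8.5000)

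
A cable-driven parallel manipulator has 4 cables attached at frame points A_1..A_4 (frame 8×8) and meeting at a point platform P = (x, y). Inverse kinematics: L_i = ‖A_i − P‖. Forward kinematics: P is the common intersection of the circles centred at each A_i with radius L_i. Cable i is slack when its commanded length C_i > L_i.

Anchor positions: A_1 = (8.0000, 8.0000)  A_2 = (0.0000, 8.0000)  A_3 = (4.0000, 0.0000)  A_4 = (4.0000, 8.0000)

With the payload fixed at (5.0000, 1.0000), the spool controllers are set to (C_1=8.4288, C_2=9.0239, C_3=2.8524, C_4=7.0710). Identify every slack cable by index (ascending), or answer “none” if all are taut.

cable 1: √((3.0000)²+(7.0000)²)=7.6158, C_1=8.4288: slack
cable 2: √((-5.0000)²+(7.0000)²)=8.6023, C_2=9.0239: slack
cable 3: √((-1.0000)²+(-1.0000)²)=1.4142, C_3=2.8524: slack
cable 4: √((-1.0000)²+(7.0000)²)=7.0711, C_4=7.0710: taut

1, 2, 3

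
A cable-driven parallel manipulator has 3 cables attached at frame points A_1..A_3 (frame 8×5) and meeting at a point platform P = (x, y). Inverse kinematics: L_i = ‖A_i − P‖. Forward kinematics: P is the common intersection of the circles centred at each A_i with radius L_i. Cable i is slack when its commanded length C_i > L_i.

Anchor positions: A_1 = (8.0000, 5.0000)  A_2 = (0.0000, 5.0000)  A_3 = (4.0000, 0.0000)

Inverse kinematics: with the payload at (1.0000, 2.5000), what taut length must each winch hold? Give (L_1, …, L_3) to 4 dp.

(7.4330, 2.6926, 3.9051)

L_1: Δ = A_1−P = (7.0000, 2.5000) → ‖Δ‖ = √55.2500 = 7.4330
L_2: Δ = A_2−P = (-1.0000, 2.5000) → ‖Δ‖ = √7.2500 = 2.6926
L_3: Δ = A_3−P = (3.0000, -2.5000) → ‖Δ‖ = √15.2500 = 3.9051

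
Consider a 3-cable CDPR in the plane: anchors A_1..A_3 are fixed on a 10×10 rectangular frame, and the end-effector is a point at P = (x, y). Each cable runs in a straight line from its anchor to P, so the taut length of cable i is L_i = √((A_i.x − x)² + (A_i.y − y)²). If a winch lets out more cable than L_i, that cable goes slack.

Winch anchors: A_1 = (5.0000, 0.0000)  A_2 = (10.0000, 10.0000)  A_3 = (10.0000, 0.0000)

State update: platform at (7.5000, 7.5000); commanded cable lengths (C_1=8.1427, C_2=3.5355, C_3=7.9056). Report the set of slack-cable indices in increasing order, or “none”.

1

cable 1: √((-2.5000)²+(-7.5000)²)=7.9057, C_1=8.1427: slack
cable 2: √((2.5000)²+(2.5000)²)=3.5355, C_2=3.5355: taut
cable 3: √((2.5000)²+(-7.5000)²)=7.9057, C_3=7.9056: taut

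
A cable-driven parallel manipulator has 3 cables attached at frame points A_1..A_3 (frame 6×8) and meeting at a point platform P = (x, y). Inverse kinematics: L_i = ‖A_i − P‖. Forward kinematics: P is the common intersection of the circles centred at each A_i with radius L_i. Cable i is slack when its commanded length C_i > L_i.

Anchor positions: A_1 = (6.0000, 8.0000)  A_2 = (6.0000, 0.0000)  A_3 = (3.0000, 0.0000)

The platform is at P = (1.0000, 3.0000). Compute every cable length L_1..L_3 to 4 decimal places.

(7.0711, 5.8310, 3.6056)

L_1: Δ = A_1−P = (5.0000, 5.0000) → ‖Δ‖ = √50.0000 = 7.0711
L_2: Δ = A_2−P = (5.0000, -3.0000) → ‖Δ‖ = √34.0000 = 5.8310
L_3: Δ = A_3−P = (2.0000, -3.0000) → ‖Δ‖ = √13.0000 = 3.6056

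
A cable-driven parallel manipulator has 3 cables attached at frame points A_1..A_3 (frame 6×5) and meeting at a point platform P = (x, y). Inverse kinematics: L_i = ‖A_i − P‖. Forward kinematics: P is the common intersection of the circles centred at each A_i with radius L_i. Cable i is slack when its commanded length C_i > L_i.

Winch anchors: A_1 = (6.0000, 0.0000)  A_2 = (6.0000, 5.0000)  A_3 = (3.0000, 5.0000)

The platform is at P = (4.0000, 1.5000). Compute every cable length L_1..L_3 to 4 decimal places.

L_1: Δ = A_1−P = (2.0000, -1.5000) → ‖Δ‖ = √6.2500 = 2.5000
L_2: Δ = A_2−P = (2.0000, 3.5000) → ‖Δ‖ = √16.2500 = 4.0311
L_3: Δ = A_3−P = (-1.0000, 3.5000) → ‖Δ‖ = √13.2500 = 3.6401

(2.5000, 4.0311, 3.6401)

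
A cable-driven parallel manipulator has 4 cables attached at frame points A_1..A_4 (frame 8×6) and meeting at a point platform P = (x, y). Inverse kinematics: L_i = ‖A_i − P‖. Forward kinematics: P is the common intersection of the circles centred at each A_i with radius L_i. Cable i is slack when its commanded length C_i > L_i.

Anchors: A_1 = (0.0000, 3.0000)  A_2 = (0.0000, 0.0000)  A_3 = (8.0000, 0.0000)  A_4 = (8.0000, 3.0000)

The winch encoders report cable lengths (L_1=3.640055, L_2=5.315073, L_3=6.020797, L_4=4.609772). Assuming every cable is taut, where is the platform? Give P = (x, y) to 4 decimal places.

expand ‖A_i−P‖²=L_i² and subtract eq 1 (c_i ≔ ‖A_i‖²−L_i²)
c_1 = 0.0000+9.0000−13.2500 = -4.2500
eq1−eq2 → [0.0000  6.0000]·P = 24.0000
eq1−eq3 → [-16.0000  6.0000]·P = -32.0000
eq1−eq4 → [-16.0000  0.0000]·P = -56.0000
2×2 solve → P = (3.5000, 4.0000)
check cable 4: ‖A_4−P‖² = 21.2500 ≈ L_4² = 21.2500 ✓

(3.5000, 4.0000)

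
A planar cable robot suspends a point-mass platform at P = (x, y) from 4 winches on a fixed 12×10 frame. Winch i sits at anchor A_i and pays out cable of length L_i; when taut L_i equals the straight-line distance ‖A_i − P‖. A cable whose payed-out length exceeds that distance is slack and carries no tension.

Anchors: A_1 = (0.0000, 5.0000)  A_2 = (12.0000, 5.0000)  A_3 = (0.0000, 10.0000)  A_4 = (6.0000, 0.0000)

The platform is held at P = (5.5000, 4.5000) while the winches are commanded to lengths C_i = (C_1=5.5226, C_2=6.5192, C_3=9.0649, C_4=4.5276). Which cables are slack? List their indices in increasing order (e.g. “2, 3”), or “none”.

cable 1: L_1 = ‖A_1−P‖ = 5.5227;  C_1 = 5.5226 → taut
cable 2: L_2 = ‖A_2−P‖ = 6.5192;  C_2 = 6.5192 → taut
cable 3: L_3 = ‖A_3−P‖ = 7.7782;  C_3 = 9.0649 → slack
cable 4: L_4 = ‖A_4−P‖ = 4.5277;  C_4 = 4.5276 → taut

3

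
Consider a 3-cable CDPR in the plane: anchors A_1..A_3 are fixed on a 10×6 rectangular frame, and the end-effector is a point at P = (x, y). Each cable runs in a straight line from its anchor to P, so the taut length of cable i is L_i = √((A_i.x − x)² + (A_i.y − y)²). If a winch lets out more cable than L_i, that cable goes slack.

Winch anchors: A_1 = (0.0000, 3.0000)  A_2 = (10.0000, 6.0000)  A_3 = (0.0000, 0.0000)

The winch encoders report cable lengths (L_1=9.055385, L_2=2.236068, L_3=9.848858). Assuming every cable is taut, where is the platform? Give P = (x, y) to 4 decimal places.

circle eqns → linear via eq_j − eq_1; set k_j = A_j·A_j − L_j²
k_1 = 0.0000+9.0000−82.0000 = -73.0000
-20.0000·x − 6.0000·y = k_1−k_2 = -204.0000
0.0000·x + 6.0000·y = k_1−k_3 = 24.0000
solve first two rows → x=9.0000, y=4.0000

(9.0000, 4.0000)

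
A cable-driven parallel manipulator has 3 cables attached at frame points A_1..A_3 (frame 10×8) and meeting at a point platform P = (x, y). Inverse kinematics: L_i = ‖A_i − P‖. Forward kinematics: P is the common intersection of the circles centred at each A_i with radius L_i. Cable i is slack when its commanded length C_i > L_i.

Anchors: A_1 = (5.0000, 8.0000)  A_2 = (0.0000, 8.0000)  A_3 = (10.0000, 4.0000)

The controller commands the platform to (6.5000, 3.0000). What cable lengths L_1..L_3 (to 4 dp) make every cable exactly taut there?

(5.2202, 8.2006, 3.6401)

L_1 = √((5.0000−6.5000)² + (8.0000−3.0000)²) = 5.2202
L_2 = √((0.0000−6.5000)² + (8.0000−3.0000)²) = 8.2006
L_3 = √((10.0000−6.5000)² + (4.0000−3.0000)²) = 3.6401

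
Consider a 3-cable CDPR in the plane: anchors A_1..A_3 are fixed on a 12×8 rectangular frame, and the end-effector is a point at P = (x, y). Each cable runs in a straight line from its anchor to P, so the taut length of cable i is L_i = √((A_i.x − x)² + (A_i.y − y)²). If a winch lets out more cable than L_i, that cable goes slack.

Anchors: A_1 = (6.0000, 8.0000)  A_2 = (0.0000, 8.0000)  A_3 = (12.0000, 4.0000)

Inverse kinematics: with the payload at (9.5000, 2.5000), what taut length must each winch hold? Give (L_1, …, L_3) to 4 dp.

(6.5192, 10.9772, 2.9155)

cable 1: Δx=-3.5000, Δy=5.5000; L_1 = √(Δx²+Δy²) = 6.5192
cable 2: Δx=-9.5000, Δy=5.5000; L_2 = √(Δx²+Δy²) = 10.9772
cable 3: Δx=2.5000, Δy=1.5000; L_3 = √(Δx²+Δy²) = 2.9155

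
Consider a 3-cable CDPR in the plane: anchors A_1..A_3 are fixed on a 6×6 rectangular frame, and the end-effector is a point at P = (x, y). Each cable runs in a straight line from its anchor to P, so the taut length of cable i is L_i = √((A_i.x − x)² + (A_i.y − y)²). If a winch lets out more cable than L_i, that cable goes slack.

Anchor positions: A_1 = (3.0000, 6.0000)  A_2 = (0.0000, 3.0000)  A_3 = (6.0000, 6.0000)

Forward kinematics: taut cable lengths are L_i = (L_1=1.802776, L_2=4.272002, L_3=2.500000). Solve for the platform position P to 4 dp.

each cable: (A_i−P)·(A_i−P) = L_i²; let q_i = ‖A_i‖²−L_i²
q_1 = 9.0000+36.0000−3.2500 = 41.7500
row 1: 6.0000x + 6.0000y = 51.0000  (q_2=-9.2500)
row 2: -6.0000x + 0.0000y = -24.0000  (q_3=65.7500)
Cramer on rows 1–2 → x = 4.0000, y = 4.5000

(4.0000, 4.5000)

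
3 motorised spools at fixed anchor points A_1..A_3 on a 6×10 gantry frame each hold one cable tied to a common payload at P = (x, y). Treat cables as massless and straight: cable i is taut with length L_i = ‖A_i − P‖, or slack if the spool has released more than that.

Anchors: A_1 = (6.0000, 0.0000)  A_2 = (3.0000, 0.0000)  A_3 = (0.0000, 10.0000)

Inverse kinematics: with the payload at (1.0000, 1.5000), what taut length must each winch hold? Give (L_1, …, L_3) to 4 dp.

(5.2202, 2.5000, 8.5586)

L_1 = √((6.0000−1.0000)² + (0.0000−1.5000)²) = 5.2202
L_2 = √((3.0000−1.0000)² + (0.0000−1.5000)²) = 2.5000
L_3 = √((0.0000−1.0000)² + (10.0000−1.5000)²) = 8.5586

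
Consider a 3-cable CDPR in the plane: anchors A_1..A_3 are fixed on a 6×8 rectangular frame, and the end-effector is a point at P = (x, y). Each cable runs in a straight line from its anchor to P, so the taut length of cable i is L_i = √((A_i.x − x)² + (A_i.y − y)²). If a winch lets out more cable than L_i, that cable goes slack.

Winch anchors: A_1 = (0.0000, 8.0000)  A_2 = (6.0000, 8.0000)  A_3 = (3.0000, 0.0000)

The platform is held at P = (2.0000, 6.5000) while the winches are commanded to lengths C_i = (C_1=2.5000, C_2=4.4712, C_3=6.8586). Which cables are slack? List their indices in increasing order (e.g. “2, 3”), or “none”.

cable 1: √((-2.0000)²+(1.5000)²)=2.5000, C_1=2.5000: taut
cable 2: √((4.0000)²+(1.5000)²)=4.2720, C_2=4.4712: slack
cable 3: √((1.0000)²+(-6.5000)²)=6.5765, C_3=6.8586: slack

2, 3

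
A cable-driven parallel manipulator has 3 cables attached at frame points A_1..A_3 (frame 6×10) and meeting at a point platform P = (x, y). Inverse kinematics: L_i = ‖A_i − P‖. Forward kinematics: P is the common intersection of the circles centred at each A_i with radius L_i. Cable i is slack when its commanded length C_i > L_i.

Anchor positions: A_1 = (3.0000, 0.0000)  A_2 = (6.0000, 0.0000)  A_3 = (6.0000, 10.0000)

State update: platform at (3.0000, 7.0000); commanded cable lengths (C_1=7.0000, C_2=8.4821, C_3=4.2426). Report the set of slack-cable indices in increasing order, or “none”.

cable 1: L_1 = ‖A_1−P‖ = 7.0000;  C_1 = 7.0000 → taut
cable 2: L_2 = ‖A_2−P‖ = 7.6158;  C_2 = 8.4821 → slack
cable 3: L_3 = ‖A_3−P‖ = 4.2426;  C_3 = 4.2426 → taut

2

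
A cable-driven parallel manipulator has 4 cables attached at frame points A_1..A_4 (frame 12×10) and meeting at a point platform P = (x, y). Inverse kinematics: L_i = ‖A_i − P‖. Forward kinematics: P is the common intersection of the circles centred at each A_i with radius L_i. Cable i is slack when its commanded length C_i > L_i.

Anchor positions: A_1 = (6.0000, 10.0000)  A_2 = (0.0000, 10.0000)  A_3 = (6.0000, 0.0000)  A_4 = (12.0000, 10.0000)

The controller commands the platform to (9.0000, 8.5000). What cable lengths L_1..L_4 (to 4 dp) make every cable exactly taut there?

(3.3541, 9.1241, 9.0139, 3.3541)

L_1: Δ = A_1−P = (-3.0000, 1.5000) → ‖Δ‖ = √11.2500 = 3.3541
L_2: Δ = A_2−P = (-9.0000, 1.5000) → ‖Δ‖ = √83.2500 = 9.1241
L_3: Δ = A_3−P = (-3.0000, -8.5000) → ‖Δ‖ = √81.2500 = 9.0139
L_4: Δ = A_4−P = (3.0000, 1.5000) → ‖Δ‖ = √11.2500 = 3.3541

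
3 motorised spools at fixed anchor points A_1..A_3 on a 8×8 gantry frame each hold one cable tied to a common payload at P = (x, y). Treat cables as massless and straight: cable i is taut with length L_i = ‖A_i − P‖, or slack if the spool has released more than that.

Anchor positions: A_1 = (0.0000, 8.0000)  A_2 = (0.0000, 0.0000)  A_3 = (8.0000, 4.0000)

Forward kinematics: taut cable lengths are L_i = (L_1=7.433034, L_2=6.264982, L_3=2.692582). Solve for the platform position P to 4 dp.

each cable: (A_i−P)·(A_i−P) = L_i²; let k_i = ‖A_i‖²−L_i²
k_1 = 0.0000+64.0000−55.2500 = 8.7500
row 1: 0.0000x + 16.0000y = 48.0000  (k_2=-39.2500)
row 2: -16.0000x + 8.0000y = -64.0000  (k_3=72.7500)
Cramer on rows 1–2 → x = 5.5000, y = 3.0000

(5.5000, 3.0000)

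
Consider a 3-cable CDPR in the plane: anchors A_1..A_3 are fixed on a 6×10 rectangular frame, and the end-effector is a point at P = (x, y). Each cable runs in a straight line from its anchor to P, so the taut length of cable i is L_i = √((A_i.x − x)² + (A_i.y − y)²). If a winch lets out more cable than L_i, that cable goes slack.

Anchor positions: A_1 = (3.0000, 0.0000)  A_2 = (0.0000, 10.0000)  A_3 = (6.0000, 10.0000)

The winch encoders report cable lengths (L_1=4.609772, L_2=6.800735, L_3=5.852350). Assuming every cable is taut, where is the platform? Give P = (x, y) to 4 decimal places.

(4.0000, 4.5000)

circle eqns → linear via eq_j − eq_1; set q_j = A_j·A_j − L_j²
q_1 = 9.0000+0.0000−21.2500 = -12.2500
6.0000·x − 20.0000·y = q_1−q_2 = -66.0000
-6.0000·x − 20.0000·y = q_1−q_3 = -114.0000
solve first two rows → x=4.0000, y=4.5000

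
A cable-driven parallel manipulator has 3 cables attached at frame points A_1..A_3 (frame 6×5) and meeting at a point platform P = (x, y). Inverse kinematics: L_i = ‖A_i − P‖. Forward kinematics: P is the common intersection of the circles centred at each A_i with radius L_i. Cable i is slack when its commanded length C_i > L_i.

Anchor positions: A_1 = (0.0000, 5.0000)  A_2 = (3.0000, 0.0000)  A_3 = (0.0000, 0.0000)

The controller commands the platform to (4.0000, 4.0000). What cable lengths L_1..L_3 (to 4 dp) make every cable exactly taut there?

(4.1231, 4.1231, 5.6569)

L_1 = √((0.0000−4.0000)² + (5.0000−4.0000)²) = 4.1231
L_2 = √((3.0000−4.0000)² + (0.0000−4.0000)²) = 4.1231
L_3 = √((0.0000−4.0000)² + (0.0000−4.0000)²) = 5.6569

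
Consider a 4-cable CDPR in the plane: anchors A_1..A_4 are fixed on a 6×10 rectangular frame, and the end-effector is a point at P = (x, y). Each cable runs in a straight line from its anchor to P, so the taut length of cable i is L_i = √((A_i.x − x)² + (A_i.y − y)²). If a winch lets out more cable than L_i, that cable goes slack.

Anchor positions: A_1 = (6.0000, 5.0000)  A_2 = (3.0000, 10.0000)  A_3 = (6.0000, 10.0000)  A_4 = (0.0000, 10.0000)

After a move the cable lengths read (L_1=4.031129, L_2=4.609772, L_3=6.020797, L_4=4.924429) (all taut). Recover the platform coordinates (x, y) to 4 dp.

(2.0000, 5.5000)

expand ‖A_i−P‖²=L_i² and subtract eq 1 (k_i ≔ ‖A_i‖²−L_i²)
k_1 = 36.0000+25.0000−16.2500 = 44.7500
eq1−eq2 → [6.0000  -10.0000]·P = -43.0000
eq1−eq3 → [0.0000  -10.0000]·P = -55.0000
eq1−eq4 → [12.0000  -10.0000]·P = -31.0000
2×2 solve → P = (2.0000, 5.5000)
check cable 4: ‖A_4−P‖² = 24.2500 ≈ L_4² = 24.2500 ✓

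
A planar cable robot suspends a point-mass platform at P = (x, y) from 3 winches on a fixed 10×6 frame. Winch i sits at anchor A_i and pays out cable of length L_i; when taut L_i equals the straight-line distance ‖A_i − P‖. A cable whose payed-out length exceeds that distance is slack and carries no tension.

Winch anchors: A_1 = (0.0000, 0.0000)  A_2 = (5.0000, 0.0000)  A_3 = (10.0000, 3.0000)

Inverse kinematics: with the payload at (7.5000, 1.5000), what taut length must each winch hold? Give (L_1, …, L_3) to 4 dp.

(7.6485, 2.9155, 2.9155)

L_1: Δ = A_1−P = (-7.5000, -1.5000) → ‖Δ‖ = √58.5000 = 7.6485
L_2: Δ = A_2−P = (-2.5000, -1.5000) → ‖Δ‖ = √8.5000 = 2.9155
L_3: Δ = A_3−P = (2.5000, 1.5000) → ‖Δ‖ = √8.5000 = 2.9155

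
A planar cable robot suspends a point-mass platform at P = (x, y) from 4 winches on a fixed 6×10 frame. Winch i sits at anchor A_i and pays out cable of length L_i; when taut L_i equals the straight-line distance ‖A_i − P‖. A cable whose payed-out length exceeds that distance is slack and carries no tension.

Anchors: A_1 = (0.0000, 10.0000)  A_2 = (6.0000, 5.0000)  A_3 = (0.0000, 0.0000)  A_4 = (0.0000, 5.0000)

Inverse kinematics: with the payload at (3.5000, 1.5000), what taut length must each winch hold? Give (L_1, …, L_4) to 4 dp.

cable 1: Δx=-3.5000, Δy=8.5000; L_1 = √(Δx²+Δy²) = 9.1924
cable 2: Δx=2.5000, Δy=3.5000; L_2 = √(Δx²+Δy²) = 4.3012
cable 3: Δx=-3.5000, Δy=-1.5000; L_3 = √(Δx²+Δy²) = 3.8079
cable 4: Δx=-3.5000, Δy=3.5000; L_4 = √(Δx²+Δy²) = 4.9497

(9.1924, 4.3012, 3.8079, 4.9497)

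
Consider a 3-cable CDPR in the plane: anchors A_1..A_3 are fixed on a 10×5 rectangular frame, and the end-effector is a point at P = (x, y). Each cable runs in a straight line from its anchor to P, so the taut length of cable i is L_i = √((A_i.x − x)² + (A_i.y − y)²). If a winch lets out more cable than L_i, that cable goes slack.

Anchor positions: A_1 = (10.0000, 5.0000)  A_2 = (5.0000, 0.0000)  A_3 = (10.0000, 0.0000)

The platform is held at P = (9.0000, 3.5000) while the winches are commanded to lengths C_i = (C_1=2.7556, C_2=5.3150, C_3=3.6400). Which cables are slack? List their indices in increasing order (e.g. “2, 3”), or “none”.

1

cable 1: L_1 = ‖A_1−P‖ = 1.8028;  C_1 = 2.7556 → slack
cable 2: L_2 = ‖A_2−P‖ = 5.3151;  C_2 = 5.3150 → taut
cable 3: L_3 = ‖A_3−P‖ = 3.6401;  C_3 = 3.6400 → taut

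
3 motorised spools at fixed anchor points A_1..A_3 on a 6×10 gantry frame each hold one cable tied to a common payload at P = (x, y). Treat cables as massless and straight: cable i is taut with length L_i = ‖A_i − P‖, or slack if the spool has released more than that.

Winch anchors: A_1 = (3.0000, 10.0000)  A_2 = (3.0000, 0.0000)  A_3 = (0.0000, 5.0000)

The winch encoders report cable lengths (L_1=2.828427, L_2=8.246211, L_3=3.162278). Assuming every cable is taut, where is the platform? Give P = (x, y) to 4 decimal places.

expand ‖A_i−P‖²=L_i² and subtract eq 1 (k_i ≔ ‖A_i‖²−L_i²)
k_1 = 9.0000+100.0000−8.0000 = 101.0000
eq1−eq2 → [0.0000  20.0000]·P = 160.0000
eq1−eq3 → [6.0000  10.0000]·P = 86.0000
2×2 solve → P = (1.0000, 8.0000)

(1.0000, 8.0000)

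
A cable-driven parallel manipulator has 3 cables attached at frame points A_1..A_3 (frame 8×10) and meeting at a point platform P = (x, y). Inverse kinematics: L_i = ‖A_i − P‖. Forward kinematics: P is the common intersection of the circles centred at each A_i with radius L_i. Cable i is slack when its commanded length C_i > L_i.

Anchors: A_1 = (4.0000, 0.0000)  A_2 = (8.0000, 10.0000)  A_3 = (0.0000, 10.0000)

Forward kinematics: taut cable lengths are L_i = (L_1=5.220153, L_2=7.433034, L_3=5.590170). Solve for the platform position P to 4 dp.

expand ‖A_i−P‖²=L_i² and subtract eq 1 (c_i ≔ ‖A_i‖²−L_i²)
c_1 = 16.0000+0.0000−27.2500 = -11.2500
eq1−eq2 → [-8.0000  -20.0000]·P = -120.0000
eq1−eq3 → [8.0000  -20.0000]·P = -80.0000
2×2 solve → P = (2.5000, 5.0000)

(2.5000, 5.0000)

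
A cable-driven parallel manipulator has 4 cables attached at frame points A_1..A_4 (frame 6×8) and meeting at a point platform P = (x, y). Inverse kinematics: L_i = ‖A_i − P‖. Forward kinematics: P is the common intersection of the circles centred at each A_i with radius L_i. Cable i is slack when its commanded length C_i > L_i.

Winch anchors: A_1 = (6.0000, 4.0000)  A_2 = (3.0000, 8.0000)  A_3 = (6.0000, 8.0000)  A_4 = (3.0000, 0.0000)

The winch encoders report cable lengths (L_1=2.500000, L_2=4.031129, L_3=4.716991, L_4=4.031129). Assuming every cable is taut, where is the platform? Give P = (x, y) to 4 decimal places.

(3.5000, 4.0000)

circle eqns → linear via eq_j − eq_1; set q_j = A_j·A_j − L_j²
q_1 = 36.0000+16.0000−6.2500 = 45.7500
6.0000·x − 8.0000·y = q_1−q_2 = -11.0000
0.0000·x − 8.0000·y = q_1−q_3 = -32.0000
6.0000·x + 8.0000·y = q_1−q_4 = 53.0000
solve first two rows → x=3.5000, y=4.0000
check cable 4: ‖A_4−P‖² = 16.2500 ≈ L_4² = 16.2500 ✓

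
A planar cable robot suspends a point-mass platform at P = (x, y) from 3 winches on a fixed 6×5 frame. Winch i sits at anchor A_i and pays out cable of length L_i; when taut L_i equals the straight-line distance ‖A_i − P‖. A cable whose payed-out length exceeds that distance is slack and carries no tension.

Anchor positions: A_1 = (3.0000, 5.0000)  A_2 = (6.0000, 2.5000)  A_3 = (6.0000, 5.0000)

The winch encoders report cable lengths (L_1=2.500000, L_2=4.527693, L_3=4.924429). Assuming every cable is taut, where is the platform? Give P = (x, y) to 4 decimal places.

each cable: (A_i−P)·(A_i−P) = L_i²; let q_i = ‖A_i‖²−L_i²
q_1 = 9.0000+25.0000−6.2500 = 27.7500
row 1: -6.0000x + 5.0000y = 6.0000  (q_2=21.7500)
row 2: -6.0000x + 0.0000y = -9.0000  (q_3=36.7500)
Cramer on rows 1–2 → x = 1.5000, y = 3.0000

(1.5000, 3.0000)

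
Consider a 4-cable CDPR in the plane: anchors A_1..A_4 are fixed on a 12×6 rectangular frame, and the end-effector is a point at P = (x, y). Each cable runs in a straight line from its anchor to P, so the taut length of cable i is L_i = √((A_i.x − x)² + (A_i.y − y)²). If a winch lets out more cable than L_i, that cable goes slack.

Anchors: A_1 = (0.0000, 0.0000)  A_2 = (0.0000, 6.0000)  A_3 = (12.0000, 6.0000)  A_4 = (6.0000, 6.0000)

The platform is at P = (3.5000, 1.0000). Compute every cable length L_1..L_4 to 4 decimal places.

(3.6401, 6.1033, 9.8615, 5.5902)

L_1: Δ = A_1−P = (-3.5000, -1.0000) → ‖Δ‖ = √13.2500 = 3.6401
L_2: Δ = A_2−P = (-3.5000, 5.0000) → ‖Δ‖ = √37.2500 = 6.1033
L_3: Δ = A_3−P = (8.5000, 5.0000) → ‖Δ‖ = √97.2500 = 9.8615
L_4: Δ = A_4−P = (2.5000, 5.0000) → ‖Δ‖ = √31.2500 = 5.5902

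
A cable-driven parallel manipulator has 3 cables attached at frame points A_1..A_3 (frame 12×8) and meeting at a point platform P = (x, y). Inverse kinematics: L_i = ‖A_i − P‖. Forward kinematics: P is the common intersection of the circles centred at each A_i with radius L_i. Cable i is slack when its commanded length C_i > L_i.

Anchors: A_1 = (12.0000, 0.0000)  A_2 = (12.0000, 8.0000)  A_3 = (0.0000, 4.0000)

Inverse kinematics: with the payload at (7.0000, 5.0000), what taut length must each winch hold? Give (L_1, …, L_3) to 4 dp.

(7.0711, 5.8310, 7.0711)

L_1 = √((12.0000−7.0000)² + (0.0000−5.0000)²) = 7.0711
L_2 = √((12.0000−7.0000)² + (8.0000−5.0000)²) = 5.8310
L_3 = √((0.0000−7.0000)² + (4.0000−5.0000)²) = 7.0711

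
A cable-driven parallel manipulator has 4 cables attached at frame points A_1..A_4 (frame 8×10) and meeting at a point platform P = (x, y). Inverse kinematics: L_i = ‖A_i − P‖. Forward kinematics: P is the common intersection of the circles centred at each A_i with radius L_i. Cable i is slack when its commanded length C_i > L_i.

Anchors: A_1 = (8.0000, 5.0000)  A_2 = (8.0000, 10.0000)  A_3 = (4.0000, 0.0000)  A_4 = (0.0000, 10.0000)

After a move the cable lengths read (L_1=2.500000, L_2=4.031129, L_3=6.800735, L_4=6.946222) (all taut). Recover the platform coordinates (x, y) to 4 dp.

(6.0000, 6.5000)

expand ‖A_i−P‖²=L_i² and subtract eq 1 (c_i ≔ ‖A_i‖²−L_i²)
c_1 = 64.0000+25.0000−6.2500 = 82.7500
eq1−eq2 → [0.0000  -10.0000]·P = -65.0000
eq1−eq3 → [8.0000  10.0000]·P = 113.0000
eq1−eq4 → [16.0000  -10.0000]·P = 31.0000
2×2 solve → P = (6.0000, 6.5000)
check cable 4: ‖A_4−P‖² = 48.2500 ≈ L_4² = 48.2500 ✓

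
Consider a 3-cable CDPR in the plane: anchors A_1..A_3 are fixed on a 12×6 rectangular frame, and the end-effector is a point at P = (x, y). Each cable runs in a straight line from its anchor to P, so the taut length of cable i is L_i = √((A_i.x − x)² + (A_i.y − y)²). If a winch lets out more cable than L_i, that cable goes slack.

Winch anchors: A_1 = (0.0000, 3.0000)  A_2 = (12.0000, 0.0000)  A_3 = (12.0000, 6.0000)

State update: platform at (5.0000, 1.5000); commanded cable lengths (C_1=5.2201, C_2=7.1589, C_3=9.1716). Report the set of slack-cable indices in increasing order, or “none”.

i=1: geometric 5.2202 vs commanded 5.2201 ⇒ taut
i=2: geometric 7.1589 vs commanded 7.1589 ⇒ taut
i=3: geometric 8.3217 vs commanded 9.1716 ⇒ slack

3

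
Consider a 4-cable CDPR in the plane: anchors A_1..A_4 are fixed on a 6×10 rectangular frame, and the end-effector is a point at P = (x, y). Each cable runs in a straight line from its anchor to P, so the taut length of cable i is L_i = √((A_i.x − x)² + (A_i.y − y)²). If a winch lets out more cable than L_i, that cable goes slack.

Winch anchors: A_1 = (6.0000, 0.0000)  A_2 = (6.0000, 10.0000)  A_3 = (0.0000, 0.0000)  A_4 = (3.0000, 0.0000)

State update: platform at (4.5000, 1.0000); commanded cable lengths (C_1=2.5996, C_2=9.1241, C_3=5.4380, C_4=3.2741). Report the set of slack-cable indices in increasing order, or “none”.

1, 3, 4

cable 1: √((1.5000)²+(-1.0000)²)=1.8028, C_1=2.5996: slack
cable 2: √((1.5000)²+(9.0000)²)=9.1241, C_2=9.1241: taut
cable 3: √((-4.5000)²+(-1.0000)²)=4.6098, C_3=5.4380: slack
cable 4: √((-1.5000)²+(-1.0000)²)=1.8028, C_4=3.2741: slack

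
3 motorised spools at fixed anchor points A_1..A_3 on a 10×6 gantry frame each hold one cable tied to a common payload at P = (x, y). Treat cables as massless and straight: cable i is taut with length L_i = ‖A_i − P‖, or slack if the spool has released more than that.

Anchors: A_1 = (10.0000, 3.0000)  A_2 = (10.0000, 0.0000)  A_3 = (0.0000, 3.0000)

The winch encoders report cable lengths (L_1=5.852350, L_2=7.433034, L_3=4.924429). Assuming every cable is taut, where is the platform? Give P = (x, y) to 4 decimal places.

circle eqns → linear via eq_j − eq_1; set c_j = A_j·A_j − L_j²
c_1 = 100.0000+9.0000−34.2500 = 74.7500
0.0000·x + 6.0000·y = c_1−c_2 = 30.0000
20.0000·x + 0.0000·y = c_1−c_3 = 90.0000
solve first two rows → x=4.5000, y=5.0000

(4.5000, 5.0000)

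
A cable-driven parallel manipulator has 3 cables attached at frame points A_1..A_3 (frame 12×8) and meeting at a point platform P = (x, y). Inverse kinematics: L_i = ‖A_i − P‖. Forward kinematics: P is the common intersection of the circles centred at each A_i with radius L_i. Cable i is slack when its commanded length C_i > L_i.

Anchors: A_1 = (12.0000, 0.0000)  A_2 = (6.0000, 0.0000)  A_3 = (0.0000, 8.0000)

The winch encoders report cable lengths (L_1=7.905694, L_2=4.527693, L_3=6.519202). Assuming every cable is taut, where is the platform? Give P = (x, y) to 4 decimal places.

circle eqns → linear via eq_j − eq_1; set q_j = A_j·A_j − L_j²
q_1 = 144.0000+0.0000−62.5000 = 81.5000
12.0000·x + 0.0000·y = q_1−q_2 = 66.0000
24.0000·x − 16.0000·y = q_1−q_3 = 60.0000
solve first two rows → x=5.5000, y=4.5000

(5.5000, 4.5000)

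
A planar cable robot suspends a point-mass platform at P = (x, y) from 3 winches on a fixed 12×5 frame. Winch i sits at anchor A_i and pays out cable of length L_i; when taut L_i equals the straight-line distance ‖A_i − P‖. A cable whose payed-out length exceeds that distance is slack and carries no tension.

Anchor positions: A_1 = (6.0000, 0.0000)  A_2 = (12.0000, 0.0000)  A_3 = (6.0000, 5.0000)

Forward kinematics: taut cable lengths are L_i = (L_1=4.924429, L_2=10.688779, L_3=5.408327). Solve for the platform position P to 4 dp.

(1.5000, 2.0000)

each cable: (A_i−P)·(A_i−P) = L_i²; let c_i = ‖A_i‖²−L_i²
c_1 = 36.0000+0.0000−24.2500 = 11.7500
row 1: -12.0000x + 0.0000y = -18.0000  (c_2=29.7500)
row 2: 0.0000x − 10.0000y = -20.0000  (c_3=31.7500)
Cramer on rows 1–2 → x = 1.5000, y = 2.0000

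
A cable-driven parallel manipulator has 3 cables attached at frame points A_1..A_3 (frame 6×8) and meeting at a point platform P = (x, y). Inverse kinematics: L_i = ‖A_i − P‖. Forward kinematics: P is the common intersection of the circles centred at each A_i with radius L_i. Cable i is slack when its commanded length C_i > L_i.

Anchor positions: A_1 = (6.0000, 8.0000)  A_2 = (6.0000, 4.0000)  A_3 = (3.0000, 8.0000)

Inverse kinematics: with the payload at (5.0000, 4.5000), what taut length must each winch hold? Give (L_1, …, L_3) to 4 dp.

(3.6401, 1.1180, 4.0311)

cable 1: Δx=1.0000, Δy=3.5000; L_1 = √(Δx²+Δy²) = 3.6401
cable 2: Δx=1.0000, Δy=-0.5000; L_2 = √(Δx²+Δy²) = 1.1180
cable 3: Δx=-2.0000, Δy=3.5000; L_3 = √(Δx²+Δy²) = 4.0311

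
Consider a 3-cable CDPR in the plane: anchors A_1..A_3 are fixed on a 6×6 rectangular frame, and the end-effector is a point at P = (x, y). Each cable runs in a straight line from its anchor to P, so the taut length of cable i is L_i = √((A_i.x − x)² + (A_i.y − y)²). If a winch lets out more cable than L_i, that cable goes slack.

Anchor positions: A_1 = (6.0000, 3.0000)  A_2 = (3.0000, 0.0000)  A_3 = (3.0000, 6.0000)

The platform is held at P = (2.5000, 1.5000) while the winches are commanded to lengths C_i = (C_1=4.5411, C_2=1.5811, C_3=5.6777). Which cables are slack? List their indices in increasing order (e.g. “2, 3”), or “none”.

cable 1: √((3.5000)²+(1.5000)²)=3.8079, C_1=4.5411: slack
cable 2: √((0.5000)²+(-1.5000)²)=1.5811, C_2=1.5811: taut
cable 3: √((0.5000)²+(4.5000)²)=4.5277, C_3=5.6777: slack

1, 3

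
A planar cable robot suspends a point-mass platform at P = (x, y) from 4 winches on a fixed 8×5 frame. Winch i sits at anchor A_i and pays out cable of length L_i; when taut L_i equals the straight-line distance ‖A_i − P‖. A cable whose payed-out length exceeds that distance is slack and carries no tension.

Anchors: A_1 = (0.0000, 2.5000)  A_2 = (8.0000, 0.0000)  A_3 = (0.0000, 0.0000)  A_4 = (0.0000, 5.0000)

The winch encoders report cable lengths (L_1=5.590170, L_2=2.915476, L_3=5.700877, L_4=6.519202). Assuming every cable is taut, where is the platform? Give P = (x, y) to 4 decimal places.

(5.5000, 1.5000)

each cable: (A_i−P)·(A_i−P) = L_i²; let c_i = ‖A_i‖²−L_i²
c_1 = 0.0000+6.2500−31.2500 = -25.0000
row 1: -16.0000x + 5.0000y = -80.5000  (c_2=55.5000)
row 2: 0.0000x + 5.0000y = 7.5000  (c_3=-32.5000)
row 3: 0.0000x − 5.0000y = -7.5000  (c_4=-17.5000)
Cramer on rows 1–2 → x = 5.5000, y = 1.5000
check cable 4: ‖A_4−P‖² = 42.5000 ≈ L_4² = 42.5000 ✓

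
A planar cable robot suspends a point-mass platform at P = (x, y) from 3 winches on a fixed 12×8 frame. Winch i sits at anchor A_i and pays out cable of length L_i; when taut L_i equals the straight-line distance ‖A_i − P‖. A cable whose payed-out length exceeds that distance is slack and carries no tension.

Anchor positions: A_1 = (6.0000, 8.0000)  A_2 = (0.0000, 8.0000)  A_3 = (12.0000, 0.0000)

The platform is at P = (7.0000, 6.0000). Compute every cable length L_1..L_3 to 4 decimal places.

cable 1: Δx=-1.0000, Δy=2.0000; L_1 = √(Δx²+Δy²) = 2.2361
cable 2: Δx=-7.0000, Δy=2.0000; L_2 = √(Δx²+Δy²) = 7.2801
cable 3: Δx=5.0000, Δy=-6.0000; L_3 = √(Δx²+Δy²) = 7.8102

(2.2361, 7.2801, 7.8102)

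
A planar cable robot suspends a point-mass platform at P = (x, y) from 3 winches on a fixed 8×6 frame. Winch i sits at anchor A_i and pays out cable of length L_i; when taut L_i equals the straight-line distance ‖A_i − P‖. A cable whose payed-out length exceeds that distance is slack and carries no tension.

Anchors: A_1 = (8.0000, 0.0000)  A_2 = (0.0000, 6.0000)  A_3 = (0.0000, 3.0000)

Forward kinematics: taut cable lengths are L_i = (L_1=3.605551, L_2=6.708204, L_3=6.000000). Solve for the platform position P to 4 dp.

expand ‖A_i−P‖²=L_i² and subtract eq 1 (c_i ≔ ‖A_i‖²−L_i²)
c_1 = 64.0000+0.0000−13.0000 = 51.0000
eq1−eq2 → [16.0000  -12.0000]·P = 60.0000
eq1−eq3 → [16.0000  -6.0000]·P = 78.0000
2×2 solve → P = (6.0000, 3.0000)

(6.0000, 3.0000)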